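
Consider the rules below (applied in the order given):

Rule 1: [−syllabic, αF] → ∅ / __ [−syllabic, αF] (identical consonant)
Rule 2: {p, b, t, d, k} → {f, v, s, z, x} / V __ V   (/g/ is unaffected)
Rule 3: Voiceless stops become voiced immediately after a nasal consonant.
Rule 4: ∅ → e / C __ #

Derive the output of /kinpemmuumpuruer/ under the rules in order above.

kinbemuumburuere

Rule 1 (degemination): /mm/ is a geminate; the first /m/ deletes. /kinpemmuumpuruer/ → kinpemuumpuruer.
Rule 2 (intervocalic spirantization): no segment meets the environment; /kinpemuumpuruer/ is unchanged.
Rule 3 (post-nasal voicing): /p/ is a voiceless stop immediately after the nasal /n/, so it voices to [b]. /p/ is a voiceless stop immediately after the nasal /m/, so it voices to [b]. /kinpemuumpuruer/ → kinbemuumburuer.
Rule 4 (final e-epenthesis): the form ends in the consonant /r/, so [e] is inserted word-finally. /kinbemuumburuer/ → kinbemuumburuere.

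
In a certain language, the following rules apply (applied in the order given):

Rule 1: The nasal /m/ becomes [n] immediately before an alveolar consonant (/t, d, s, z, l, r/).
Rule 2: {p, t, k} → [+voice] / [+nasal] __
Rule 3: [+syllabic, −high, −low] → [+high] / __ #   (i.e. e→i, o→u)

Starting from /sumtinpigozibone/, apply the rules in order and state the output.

sundinbigoziboni

Rule 1 (nasal place assimilation): /m/ precedes the alveolar consonant /t/, so it assimilates in place to [n]. /sumtinpigozibone/ → suntinpigozibone.
Rule 2 (post-nasal voicing): /t/ is a voiceless stop immediately after the nasal /n/, so it voices to [d]. /p/ is a voiceless stop immediately after the nasal /n/, so it voices to [b]. /suntinpigozibone/ → sundinbigozibone.
Rule 3 (final vowel raising): /e/ is a mid vowel in word-final position, so it raises to [i]. /sundinbigozibone/ → sundinbigoziboni.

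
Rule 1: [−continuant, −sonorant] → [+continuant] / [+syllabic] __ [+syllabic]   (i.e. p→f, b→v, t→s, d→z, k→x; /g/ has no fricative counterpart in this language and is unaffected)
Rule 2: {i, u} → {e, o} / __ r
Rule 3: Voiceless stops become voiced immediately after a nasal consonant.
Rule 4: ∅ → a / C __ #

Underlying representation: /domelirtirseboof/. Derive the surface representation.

domelertersevoofa

Rule 1 (intervocalic spirantization): /b/ is a stop between vowels /e/ and /o/, so it spirantizes to the fricative [v]. /domelirtirseboof/ → domelirtirsevoof.
Rule 2 (pre-rhotic lowering): /i/ is a high vowel immediately before /r/, so it lowers to [e]. /i/ is a high vowel immediately before /r/, so it lowers to [e]. /domelirtirsevoof/ → domelertersevoof.
Rule 3 (post-nasal voicing): no segment meets the environment; /domelertersevoof/ is unchanged.
Rule 4 (final a-epenthesis): the form ends in the consonant /f/, so [a] is inserted word-finally. /domelertersevoof/ → domelertersevoofa.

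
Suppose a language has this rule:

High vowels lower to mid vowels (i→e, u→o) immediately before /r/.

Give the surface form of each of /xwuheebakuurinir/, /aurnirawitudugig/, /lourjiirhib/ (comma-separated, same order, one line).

xwuheebakuoriner, aornerawitudugig, loorjierhib

/xwuheebakuurinir/: /u/ is a high vowel immediately before /r/, so it lowers to [o]. /i/ is a high vowel immediately before /r/, so it lowers to [e]. → [xwuheebakuoriner].
/aurnirawitudugig/: /u/ is a high vowel immediately before /r/, so it lowers to [o]. /i/ is a high vowel immediately before /r/, so it lowers to [e]. → [aornerawitudugig].
/lourjiirhib/: /u/ is a high vowel immediately before /r/, so it lowers to [o]. /i/ is a high vowel immediately before /r/, so it lowers to [e]. → [loorjierhib].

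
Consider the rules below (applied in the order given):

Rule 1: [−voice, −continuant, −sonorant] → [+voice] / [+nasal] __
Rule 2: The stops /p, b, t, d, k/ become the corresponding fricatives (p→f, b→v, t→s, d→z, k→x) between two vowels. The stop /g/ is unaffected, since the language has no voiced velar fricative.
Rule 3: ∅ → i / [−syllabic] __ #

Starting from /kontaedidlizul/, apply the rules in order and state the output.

Rule 1 (post-nasal voicing): /t/ is a voiceless stop immediately after the nasal /n/, so it voices to [d]. /kontaedidlizul/ → kondaedidlizul.
Rule 2 (intervocalic spirantization): /d/ is a stop between vowels /e/ and /i/, so it spirantizes to the fricative [z]. /kondaedidlizul/ → kondaezidlizul.
Rule 3 (final i-epenthesis): the form ends in the consonant /l/, so [i] is inserted word-finally. /kondaezidlizul/ → kondaezidlizuli.

kondaezidlizuli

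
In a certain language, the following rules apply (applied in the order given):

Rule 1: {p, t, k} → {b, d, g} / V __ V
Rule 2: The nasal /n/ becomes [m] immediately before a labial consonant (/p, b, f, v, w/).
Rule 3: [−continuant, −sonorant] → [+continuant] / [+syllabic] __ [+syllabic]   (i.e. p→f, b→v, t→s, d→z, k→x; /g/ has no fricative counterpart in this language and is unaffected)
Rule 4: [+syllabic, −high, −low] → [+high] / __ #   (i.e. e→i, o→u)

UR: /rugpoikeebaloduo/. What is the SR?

rugpoigeevalozuu

Rule 1 (intervocalic voicing): /k/ is a voiceless stop between vowels /i/ and /e/, so it voices to [g]. /rugpoikeebaloduo/ → rugpoigeebaloduo.
Rule 2 (nasal place assimilation): no segment meets the environment; /rugpoigeebaloduo/ is unchanged.
Rule 3 (intervocalic spirantization): /b/ is a stop between vowels /e/ and /a/, so it spirantizes to the fricative [v]. /d/ is a stop between vowels /o/ and /u/, so it spirantizes to the fricative [z]. /rugpoigeebaloduo/ → rugpoigeevalozuo.
Rule 4 (final vowel raising): /o/ is a mid vowel in word-final position, so it raises to [u]. /rugpoigeevalozuo/ → rugpoigeevalozuu.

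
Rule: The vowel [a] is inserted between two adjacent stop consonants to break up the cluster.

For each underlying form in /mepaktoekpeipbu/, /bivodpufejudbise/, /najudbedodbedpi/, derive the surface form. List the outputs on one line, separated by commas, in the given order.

mepakatoekapeipabu, bivodapufejudabise, najudabedodabedapi

/mepaktoekpeipbu/: /k/ and /t/ form a stop–stop cluster, so [a] is inserted between them. /k/ and /p/ form a stop–stop cluster, so [a] is inserted between them. /p/ and /b/ form a stop–stop cluster, so [a] is inserted between them. → [mepakatoekapeipabu].
/bivodpufejudbise/: /d/ and /p/ form a stop–stop cluster, so [a] is inserted between them. /d/ and /b/ form a stop–stop cluster, so [a] is inserted between them. → [bivodapufejudabise].
/najudbedodbedpi/: /d/ and /b/ form a stop–stop cluster, so [a] is inserted between them. /d/ and /b/ form a stop–stop cluster, so [a] is inserted between them. /d/ and /p/ form a stop–stop cluster, so [a] is inserted between them. → [najudabedodabedapi].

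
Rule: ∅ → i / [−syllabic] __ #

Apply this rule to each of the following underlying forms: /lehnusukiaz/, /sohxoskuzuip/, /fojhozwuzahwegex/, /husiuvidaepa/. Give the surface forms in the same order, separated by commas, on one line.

lehnusukiazi, sohxoskuzuipi, fojhozwuzahwegexi, husiuvidaepa

/lehnusukiaz/: the form ends in the consonant /z/, so [i] is inserted word-finally. → [lehnusukiazi].
/sohxoskuzuip/: the form ends in the consonant /p/, so [i] is inserted word-finally. → [sohxoskuzuipi].
/fojhozwuzahwegex/: the form ends in the consonant /x/, so [i] is inserted word-finally. → [fojhozwuzahwegexi].
/husiuvidaepa/: the rule's environment is not met; surfaces unchanged as [husiuvidaepa].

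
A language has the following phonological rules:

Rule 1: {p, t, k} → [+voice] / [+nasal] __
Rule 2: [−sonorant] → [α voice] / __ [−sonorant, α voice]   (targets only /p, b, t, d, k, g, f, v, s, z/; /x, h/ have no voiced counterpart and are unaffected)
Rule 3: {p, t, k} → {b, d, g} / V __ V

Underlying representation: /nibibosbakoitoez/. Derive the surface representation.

nibibozbagoidoez

Rule 1 (post-nasal voicing): no segment meets the environment; /nibibosbakoitoez/ is unchanged.
Rule 2 (regressive voicing assimilation): /s/ precedes the voiced obstruent /b/, so it voices to [z] by assimilation. /nibibosbakoitoez/ → nibibozbakoitoez.
Rule 3 (intervocalic voicing): /k/ is a voiceless stop between vowels /a/ and /o/, so it voices to [g]. /t/ is a voiceless stop between vowels /i/ and /o/, so it voices to [d]. /nibibozbakoitoez/ → nibibozbagoidoez.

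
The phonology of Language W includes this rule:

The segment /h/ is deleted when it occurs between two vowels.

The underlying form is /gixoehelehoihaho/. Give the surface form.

gixoeeleoiao

/h/ occurs between vowels /e/ and /e/, so it deletes.
/h/ occurs between vowels /e/ and /o/, so it deletes.
/h/ occurs between vowels /i/ and /a/, so it deletes.
/h/ occurs between vowels /a/ and /o/, so it deletes.
Surface form: [gixoeeleoiao].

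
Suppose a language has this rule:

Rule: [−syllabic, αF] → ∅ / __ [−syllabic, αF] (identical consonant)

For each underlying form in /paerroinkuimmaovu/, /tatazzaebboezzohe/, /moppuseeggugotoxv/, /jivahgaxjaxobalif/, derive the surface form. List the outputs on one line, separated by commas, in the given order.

paeroinkuimaovu, tatazaeboezohe, mopuseegugotoxv, jivahgaxjaxobalif

/paerroinkuimmaovu/: /rr/ is a geminate; the first /r/ deletes. /mm/ is a geminate; the first /m/ deletes. → [paeroinkuimaovu].
/tatazzaebboezzohe/: /zz/ is a geminate; the first /z/ deletes. /bb/ is a geminate; the first /b/ deletes. /zz/ is a geminate; the first /z/ deletes. → [tatazaeboezohe].
/moppuseeggugotoxv/: /pp/ is a geminate; the first /p/ deletes. /gg/ is a geminate; the first /g/ deletes. → [mopuseegugotoxv].
/jivahgaxjaxobalif/: the rule's environment is not met; surfaces unchanged as [jivahgaxjaxobalif].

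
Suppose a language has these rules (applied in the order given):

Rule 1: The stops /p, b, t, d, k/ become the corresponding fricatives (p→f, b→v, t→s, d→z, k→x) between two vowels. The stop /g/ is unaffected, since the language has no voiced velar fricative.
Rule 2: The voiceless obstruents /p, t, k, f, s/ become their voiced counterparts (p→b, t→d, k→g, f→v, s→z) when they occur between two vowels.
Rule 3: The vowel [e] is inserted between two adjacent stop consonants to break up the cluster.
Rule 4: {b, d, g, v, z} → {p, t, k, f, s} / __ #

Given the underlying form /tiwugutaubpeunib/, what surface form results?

tiwuguzaubepeunip

Rule 1 (intervocalic spirantization): /t/ is a stop between vowels /u/ and /a/, so it spirantizes to the fricative [s]. /tiwugutaubpeunib/ → tiwugusaubpeunib.
Rule 2 (intervocalic voicing): /s/ is a voiceless obstruent between vowels /u/ and /a/, so it voices to [z]. /tiwugusaubpeunib/ → tiwuguzaubpeunib.
Rule 3 (stop-cluster e-epenthesis): /b/ and /p/ form a stop–stop cluster, so [e] is inserted between them. /tiwuguzaubpeunib/ → tiwuguzaubepeunib.
Rule 4 (final devoicing): /b/ is a voiced obstruent in word-final position, so it devoices to [p]. /tiwuguzaubepeunib/ → tiwuguzaubepeunip.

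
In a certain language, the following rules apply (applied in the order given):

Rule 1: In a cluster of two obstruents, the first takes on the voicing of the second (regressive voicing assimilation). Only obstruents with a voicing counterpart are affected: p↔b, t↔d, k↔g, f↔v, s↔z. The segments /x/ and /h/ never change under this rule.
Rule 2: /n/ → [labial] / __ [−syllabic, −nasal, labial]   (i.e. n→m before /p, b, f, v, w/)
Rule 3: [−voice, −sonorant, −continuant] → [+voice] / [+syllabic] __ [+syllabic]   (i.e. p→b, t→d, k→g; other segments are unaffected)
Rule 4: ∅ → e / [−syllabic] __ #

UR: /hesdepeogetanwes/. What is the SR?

hezdebeogedamwese

Rule 1 (regressive voicing assimilation): /s/ precedes the voiced obstruent /d/, so it voices to [z] by assimilation. /hesdepeogetanwes/ → hezdepeogetanwes.
Rule 2 (nasal place assimilation): /n/ precedes the labial consonant /w/, so it assimilates in place to [m]. /hezdepeogetanwes/ → hezdepeogetamwes.
Rule 3 (intervocalic voicing): /p/ is a voiceless stop between vowels /e/ and /e/, so it voices to [b]. /t/ is a voiceless stop between vowels /e/ and /a/, so it voices to [d]. /hezdepeogetamwes/ → hezdebeogedamwes.
Rule 4 (final e-epenthesis): the form ends in the consonant /s/, so [e] is inserted word-finally. /hezdebeogedamwes/ → hezdebeogedamwese.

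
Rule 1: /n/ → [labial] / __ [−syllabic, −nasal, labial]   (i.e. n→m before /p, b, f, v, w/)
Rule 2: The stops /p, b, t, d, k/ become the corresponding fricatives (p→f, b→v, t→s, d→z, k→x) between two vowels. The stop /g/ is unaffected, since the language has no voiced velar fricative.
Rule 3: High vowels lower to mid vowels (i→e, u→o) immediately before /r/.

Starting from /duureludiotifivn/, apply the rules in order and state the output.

duoreluziosifivn

Rule 1 (nasal place assimilation): no segment meets the environment; /duureludiotifivn/ is unchanged.
Rule 2 (intervocalic spirantization): /d/ is a stop between vowels /u/ and /i/, so it spirantizes to the fricative [z]. /t/ is a stop between vowels /o/ and /i/, so it spirantizes to the fricative [s]. /duureludiotifivn/ → duureluziosifivn.
Rule 3 (pre-rhotic lowering): /u/ is a high vowel immediately before /r/, so it lowers to [o]. /duureluziosifivn/ → duoreluziosifivn.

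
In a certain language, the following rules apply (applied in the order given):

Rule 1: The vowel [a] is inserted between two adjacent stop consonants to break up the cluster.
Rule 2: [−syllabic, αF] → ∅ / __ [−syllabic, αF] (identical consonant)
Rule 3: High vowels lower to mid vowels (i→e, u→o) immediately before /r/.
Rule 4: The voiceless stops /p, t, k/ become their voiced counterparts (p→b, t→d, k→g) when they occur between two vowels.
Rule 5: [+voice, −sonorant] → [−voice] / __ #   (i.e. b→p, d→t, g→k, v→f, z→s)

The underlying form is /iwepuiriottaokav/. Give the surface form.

Rule 1 (stop-cluster a-epenthesis): /t/ and /t/ form a stop–stop cluster, so [a] is inserted between them. /iwepuiriottaokav/ → iwepuiriotataokav.
Rule 2 (degemination): no segment meets the environment; /iwepuiriotataokav/ is unchanged.
Rule 3 (pre-rhotic lowering): /i/ is a high vowel immediately before /r/, so it lowers to [e]. /iwepuiriotataokav/ → iwepueriotataokav.
Rule 4 (intervocalic voicing): /p/ is a voiceless stop between vowels /e/ and /u/, so it voices to [b]. /t/ is a voiceless stop between vowels /o/ and /a/, so it voices to [d]. /t/ is a voiceless stop between vowels /a/ and /a/, so it voices to [d]. /k/ is a voiceless stop between vowels /o/ and /a/, so it voices to [g]. /iwepueriotataokav/ → iwebueriodadaogav.
Rule 5 (final devoicing): /v/ is a voiced obstruent in word-final position, so it devoices to [f]. /iwebueriodadaogav/ → iwebueriodadaogaf.

iwebueriodadaogaf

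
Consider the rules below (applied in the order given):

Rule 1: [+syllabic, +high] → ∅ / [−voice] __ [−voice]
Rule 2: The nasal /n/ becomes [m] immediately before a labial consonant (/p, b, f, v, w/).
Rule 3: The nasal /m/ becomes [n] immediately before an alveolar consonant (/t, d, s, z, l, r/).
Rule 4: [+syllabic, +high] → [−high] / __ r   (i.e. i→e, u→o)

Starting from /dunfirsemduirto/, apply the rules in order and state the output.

dumfersenduerto

Rule 1 (high vowel syncope): no segment meets the environment; /dunfirsemduirto/ is unchanged.
Rule 2 (nasal place assimilation): /n/ precedes the labial consonant /f/, so it assimilates in place to [m]. /dunfirsemduirto/ → dumfirsemduirto.
Rule 3 (nasal place assimilation): /m/ precedes the alveolar consonant /d/, so it assimilates in place to [n]. /dumfirsemduirto/ → dumfirsenduirto.
Rule 4 (pre-rhotic lowering): /i/ is a high vowel immediately before /r/, so it lowers to [e]. /i/ is a high vowel immediately before /r/, so it lowers to [e]. /dumfirsenduirto/ → dumfersenduerto.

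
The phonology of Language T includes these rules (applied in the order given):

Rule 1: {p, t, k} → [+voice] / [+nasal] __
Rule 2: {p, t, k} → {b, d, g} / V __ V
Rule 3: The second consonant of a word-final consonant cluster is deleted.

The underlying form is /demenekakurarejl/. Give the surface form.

demenegagurarej

Rule 1 (post-nasal voicing): no segment meets the environment; /demenekakurarejl/ is unchanged.
Rule 2 (intervocalic voicing): /k/ is a voiceless stop between vowels /e/ and /a/, so it voices to [g]. /k/ is a voiceless stop between vowels /a/ and /u/, so it voices to [g]. /demenekakurarejl/ → demenegagurarejl.
Rule 3 (final cluster simplification): /l/ is the second consonant of a word-final cluster /jl/, so it deletes. /demenegagurarejl/ → demenegagurarej.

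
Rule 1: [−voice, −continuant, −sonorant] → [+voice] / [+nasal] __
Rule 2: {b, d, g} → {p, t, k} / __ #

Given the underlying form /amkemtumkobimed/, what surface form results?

amgemdumgobimet

Rule 1 (post-nasal voicing): /k/ is a voiceless stop immediately after the nasal /m/, so it voices to [g]. /t/ is a voiceless stop immediately after the nasal /m/, so it voices to [d]. /k/ is a voiceless stop immediately after the nasal /m/, so it voices to [g]. /amkemtumkobimed/ → amgemdumgobimed.
Rule 2 (final devoicing): /d/ is a voiced stop in word-final position, so it devoices to [t]. /amgemdumgobimed/ → amgemdumgobimet.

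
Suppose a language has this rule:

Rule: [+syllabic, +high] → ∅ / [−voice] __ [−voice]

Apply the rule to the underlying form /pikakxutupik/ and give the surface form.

pkakxtpk

/i/ is a high vowel flanked by voiceless consonants /p/ and /k/, so it deletes.
/u/ is a high vowel flanked by voiceless consonants /x/ and /t/, so it deletes.
/u/ is a high vowel flanked by voiceless consonants /t/ and /p/, so it deletes.
/i/ is a high vowel flanked by voiceless consonants /p/ and /k/, so it deletes.
Surface form: [pkakxtpk].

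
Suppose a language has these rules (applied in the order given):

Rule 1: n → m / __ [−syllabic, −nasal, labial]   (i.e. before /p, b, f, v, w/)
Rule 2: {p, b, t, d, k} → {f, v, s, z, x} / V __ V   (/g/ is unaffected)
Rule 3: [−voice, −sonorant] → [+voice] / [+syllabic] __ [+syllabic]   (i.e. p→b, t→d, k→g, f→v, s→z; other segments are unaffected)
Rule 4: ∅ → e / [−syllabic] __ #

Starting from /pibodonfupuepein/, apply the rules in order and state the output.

Rule 1 (nasal place assimilation): /n/ precedes the labial consonant /f/, so it assimilates in place to [m]. /pibodonfupuepein/ → pibodomfupuepein.
Rule 2 (intervocalic spirantization): /b/ is a stop between vowels /i/ and /o/, so it spirantizes to the fricative [v]. /d/ is a stop between vowels /o/ and /o/, so it spirantizes to the fricative [z]. /p/ is a stop between vowels /u/ and /u/, so it spirantizes to the fricative [f]. /p/ is a stop between vowels /e/ and /e/, so it spirantizes to the fricative [f]. /pibodomfupuepein/ → pivozomfufuefein.
Rule 3 (intervocalic voicing): /f/ is a voiceless obstruent between vowels /u/ and /u/, so it voices to [v]. /f/ is a voiceless obstruent between vowels /e/ and /e/, so it voices to [v]. /pivozomfufuefein/ → pivozomfuvuevein.
Rule 4 (final e-epenthesis): the form ends in the consonant /n/, so [e] is inserted word-finally. /pivozomfuvuevein/ → pivozomfuvueveine.

pivozomfuvueveine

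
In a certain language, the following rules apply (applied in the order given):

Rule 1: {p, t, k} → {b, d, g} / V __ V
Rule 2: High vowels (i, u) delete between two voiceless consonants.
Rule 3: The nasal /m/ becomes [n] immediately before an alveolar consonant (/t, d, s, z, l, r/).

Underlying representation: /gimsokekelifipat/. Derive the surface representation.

ginsogegelifibat

Rule 1 (intervocalic voicing): /k/ is a voiceless stop between vowels /o/ and /e/, so it voices to [g]. /k/ is a voiceless stop between vowels /e/ and /e/, so it voices to [g]. /p/ is a voiceless stop between vowels /i/ and /a/, so it voices to [b]. /gimsokekelifipat/ → gimsogegelifibat.
Rule 2 (high vowel syncope): no segment meets the environment; /gimsogegelifibat/ is unchanged.
Rule 3 (nasal place assimilation): /m/ precedes the alveolar consonant /s/, so it assimilates in place to [n]. /gimsogegelifibat/ → ginsogegelifibat.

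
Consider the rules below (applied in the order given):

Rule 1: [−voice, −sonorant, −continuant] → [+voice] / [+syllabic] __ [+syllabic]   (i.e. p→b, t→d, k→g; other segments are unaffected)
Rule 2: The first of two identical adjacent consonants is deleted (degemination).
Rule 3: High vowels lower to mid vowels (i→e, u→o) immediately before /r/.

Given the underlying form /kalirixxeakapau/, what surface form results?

kalerixeagabau

Rule 1 (intervocalic voicing): /k/ is a voiceless stop between vowels /a/ and /a/, so it voices to [g]. /p/ is a voiceless stop between vowels /a/ and /a/, so it voices to [b]. /kalirixxeakapau/ → kalirixxeagabau.
Rule 2 (degemination): /xx/ is a geminate; the first /x/ deletes. /kalirixxeagabau/ → kalirixeagabau.
Rule 3 (pre-rhotic lowering): /i/ is a high vowel immediately before /r/, so it lowers to [e]. /kalirixeagabau/ → kalerixeagabau.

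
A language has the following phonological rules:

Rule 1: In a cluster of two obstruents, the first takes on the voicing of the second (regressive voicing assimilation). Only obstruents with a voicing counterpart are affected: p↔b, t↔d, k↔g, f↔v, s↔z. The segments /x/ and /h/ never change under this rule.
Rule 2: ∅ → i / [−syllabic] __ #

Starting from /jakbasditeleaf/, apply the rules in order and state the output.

Rule 1 (regressive voicing assimilation): /k/ precedes the voiced obstruent /b/, so it voices to [g] by assimilation. /s/ precedes the voiced obstruent /d/, so it voices to [z] by assimilation. /jakbasditeleaf/ → jagbazditeleaf.
Rule 2 (final i-epenthesis): the form ends in the consonant /f/, so [i] is inserted word-finally. /jagbazditeleaf/ → jagbazditeleafi.

jagbazditeleafi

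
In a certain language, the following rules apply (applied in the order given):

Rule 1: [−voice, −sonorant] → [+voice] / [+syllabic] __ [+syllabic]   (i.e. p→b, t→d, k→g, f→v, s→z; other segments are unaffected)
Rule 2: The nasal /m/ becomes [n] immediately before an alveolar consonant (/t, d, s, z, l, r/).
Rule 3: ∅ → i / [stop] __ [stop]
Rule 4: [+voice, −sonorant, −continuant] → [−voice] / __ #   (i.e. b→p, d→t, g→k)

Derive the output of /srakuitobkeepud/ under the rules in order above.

sraguidobikeebut

Rule 1 (intervocalic voicing): /k/ is a voiceless obstruent between vowels /a/ and /u/, so it voices to [g]. /t/ is a voiceless obstruent between vowels /i/ and /o/, so it voices to [d]. /p/ is a voiceless obstruent between vowels /e/ and /u/, so it voices to [b]. /srakuitobkeepud/ → sraguidobkeebud.
Rule 2 (nasal place assimilation): no segment meets the environment; /sraguidobkeebud/ is unchanged.
Rule 3 (stop-cluster i-epenthesis): /b/ and /k/ form a stop–stop cluster, so [i] is inserted between them. /sraguidobkeebud/ → sraguidobikeebud.
Rule 4 (final devoicing): /d/ is a voiced stop in word-final position, so it devoices to [t]. /sraguidobikeebud/ → sraguidobikeebut.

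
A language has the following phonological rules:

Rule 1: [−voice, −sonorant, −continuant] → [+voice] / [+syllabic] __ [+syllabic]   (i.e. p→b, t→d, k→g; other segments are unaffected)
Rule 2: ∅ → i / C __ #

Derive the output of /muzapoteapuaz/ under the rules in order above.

muzabodeabuazi

Rule 1 (intervocalic voicing): /p/ is a voiceless stop between vowels /a/ and /o/, so it voices to [b]. /t/ is a voiceless stop between vowels /o/ and /e/, so it voices to [d]. /p/ is a voiceless stop between vowels /a/ and /u/, so it voices to [b]. /muzapoteapuaz/ → muzabodeabuaz.
Rule 2 (final i-epenthesis): the form ends in the consonant /z/, so [i] is inserted word-finally. /muzabodeabuaz/ → muzabodeabuazi.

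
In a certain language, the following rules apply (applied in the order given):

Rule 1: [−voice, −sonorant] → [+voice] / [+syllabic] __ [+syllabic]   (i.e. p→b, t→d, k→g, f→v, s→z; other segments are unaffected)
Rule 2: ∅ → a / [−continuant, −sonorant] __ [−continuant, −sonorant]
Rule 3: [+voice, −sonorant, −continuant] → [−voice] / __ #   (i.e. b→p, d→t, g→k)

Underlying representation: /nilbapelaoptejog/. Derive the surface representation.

nilbabelaopatejok

Rule 1 (intervocalic voicing): /p/ is a voiceless obstruent between vowels /a/ and /e/, so it voices to [b]. /nilbapelaoptejog/ → nilbabelaoptejog.
Rule 2 (stop-cluster a-epenthesis): /p/ and /t/ form a stop–stop cluster, so [a] is inserted between them. /nilbabelaoptejog/ → nilbabelaopatejog.
Rule 3 (final devoicing): /g/ is a voiced stop in word-final position, so it devoices to [k]. /nilbabelaopatejog/ → nilbabelaopatejok.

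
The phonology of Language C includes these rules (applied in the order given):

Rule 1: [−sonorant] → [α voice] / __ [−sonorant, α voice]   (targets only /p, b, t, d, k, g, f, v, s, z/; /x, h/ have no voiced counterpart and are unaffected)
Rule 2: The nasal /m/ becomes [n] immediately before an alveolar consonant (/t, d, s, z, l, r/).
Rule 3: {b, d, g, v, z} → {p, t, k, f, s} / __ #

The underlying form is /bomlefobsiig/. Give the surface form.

Rule 1 (regressive voicing assimilation): /b/ precedes the voiceless obstruent /s/, so it devoices to [p] by assimilation. /bomlefobsiig/ → bomlefopsiig.
Rule 2 (nasal place assimilation): /m/ precedes the alveolar consonant /l/, so it assimilates in place to [n]. /bomlefopsiig/ → bonlefopsiig.
Rule 3 (final devoicing): /g/ is a voiced obstruent in word-final position, so it devoices to [k]. /bonlefopsiig/ → bonlefopsiik.

bonlefopsiik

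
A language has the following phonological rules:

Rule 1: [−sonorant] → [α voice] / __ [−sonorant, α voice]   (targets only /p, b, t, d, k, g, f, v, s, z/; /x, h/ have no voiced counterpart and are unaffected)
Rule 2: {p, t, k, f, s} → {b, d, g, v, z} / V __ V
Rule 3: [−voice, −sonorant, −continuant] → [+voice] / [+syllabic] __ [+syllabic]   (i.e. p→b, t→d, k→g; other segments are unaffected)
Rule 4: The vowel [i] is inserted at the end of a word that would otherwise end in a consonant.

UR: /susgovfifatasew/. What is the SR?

suzgoffivadazewi

Rule 1 (regressive voicing assimilation): /s/ precedes the voiced obstruent /g/, so it voices to [z] by assimilation. /v/ precedes the voiceless obstruent /f/, so it devoices to [f] by assimilation. /susgovfifatasew/ → suzgoffifatasew.
Rule 2 (intervocalic voicing): /f/ is a voiceless obstruent between vowels /i/ and /a/, so it voices to [v]. /t/ is a voiceless obstruent between vowels /a/ and /a/, so it voices to [d]. /s/ is a voiceless obstruent between vowels /a/ and /e/, so it voices to [z]. /suzgoffifatasew/ → suzgoffivadazew.
Rule 3 (intervocalic voicing): no segment meets the environment; /suzgoffivadazew/ is unchanged.
Rule 4 (final i-epenthesis): the form ends in the consonant /w/, so [i] is inserted word-finally. /suzgoffivadazew/ → suzgoffivadazewi.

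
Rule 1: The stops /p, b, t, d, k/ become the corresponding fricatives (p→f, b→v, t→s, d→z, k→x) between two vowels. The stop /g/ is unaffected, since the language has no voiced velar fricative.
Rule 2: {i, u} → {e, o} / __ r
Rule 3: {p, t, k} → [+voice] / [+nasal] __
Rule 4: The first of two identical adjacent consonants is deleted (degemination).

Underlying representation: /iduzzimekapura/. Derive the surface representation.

Rule 1 (intervocalic spirantization): /d/ is a stop between vowels /i/ and /u/, so it spirantizes to the fricative [z]. /k/ is a stop between vowels /e/ and /a/, so it spirantizes to the fricative [x]. /p/ is a stop between vowels /a/ and /u/, so it spirantizes to the fricative [f]. /iduzzimekapura/ → izuzzimexafura.
Rule 2 (pre-rhotic lowering): /u/ is a high vowel immediately before /r/, so it lowers to [o]. /izuzzimexafura/ → izuzzimexafora.
Rule 3 (post-nasal voicing): no segment meets the environment; /izuzzimexafora/ is unchanged.
Rule 4 (degemination): /zz/ is a geminate; the first /z/ deletes. /izuzzimexafora/ → izuzimexafora.

izuzimexafora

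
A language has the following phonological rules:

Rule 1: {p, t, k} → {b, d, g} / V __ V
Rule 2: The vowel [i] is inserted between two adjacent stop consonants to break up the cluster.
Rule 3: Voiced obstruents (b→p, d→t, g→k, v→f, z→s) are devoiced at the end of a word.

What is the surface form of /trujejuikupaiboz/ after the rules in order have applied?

Rule 1 (intervocalic voicing): /k/ is a voiceless stop between vowels /i/ and /u/, so it voices to [g]. /p/ is a voiceless stop between vowels /u/ and /a/, so it voices to [b]. /trujejuikupaiboz/ → trujejuigubaiboz.
Rule 2 (stop-cluster i-epenthesis): no segment meets the environment; /trujejuigubaiboz/ is unchanged.
Rule 3 (final devoicing): /z/ is a voiced obstruent in word-final position, so it devoices to [s]. /trujejuigubaiboz/ → trujejuigubaibos.

trujejuigubaibos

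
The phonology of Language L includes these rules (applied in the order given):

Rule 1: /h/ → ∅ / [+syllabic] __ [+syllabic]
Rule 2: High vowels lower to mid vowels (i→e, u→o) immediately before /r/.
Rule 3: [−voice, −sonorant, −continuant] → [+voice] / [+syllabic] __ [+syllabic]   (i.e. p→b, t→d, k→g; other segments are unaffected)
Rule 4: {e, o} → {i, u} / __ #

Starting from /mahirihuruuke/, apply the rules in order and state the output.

Rule 1 (intervocalic h-deletion): /h/ occurs between vowels /a/ and /i/, so it deletes. /h/ occurs between vowels /i/ and /u/, so it deletes. /mahirihuruuke/ → mairiuruuke.
Rule 2 (pre-rhotic lowering): /i/ is a high vowel immediately before /r/, so it lowers to [e]. /u/ is a high vowel immediately before /r/, so it lowers to [o]. /mairiuruuke/ → maerioruuke.
Rule 3 (intervocalic voicing): /k/ is a voiceless stop between vowels /u/ and /e/, so it voices to [g]. /maerioruuke/ → maerioruuge.
Rule 4 (final vowel raising): /e/ is a mid vowel in word-final position, so it raises to [i]. /maerioruuge/ → maerioruugi.

maerioruugi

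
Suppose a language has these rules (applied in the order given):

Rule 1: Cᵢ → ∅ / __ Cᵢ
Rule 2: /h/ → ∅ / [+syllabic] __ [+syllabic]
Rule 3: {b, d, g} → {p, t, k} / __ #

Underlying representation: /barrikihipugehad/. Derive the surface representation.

Rule 1 (degemination): /rr/ is a geminate; the first /r/ deletes. /barrikihipugehad/ → barikihipugehad.
Rule 2 (intervocalic h-deletion): /h/ occurs between vowels /i/ and /i/, so it deletes. /h/ occurs between vowels /e/ and /a/, so it deletes. /barikihipugehad/ → barikiipugead.
Rule 3 (final devoicing): /d/ is a voiced stop in word-final position, so it devoices to [t]. /barikiipugead/ → barikiipugeat.

barikiipugeat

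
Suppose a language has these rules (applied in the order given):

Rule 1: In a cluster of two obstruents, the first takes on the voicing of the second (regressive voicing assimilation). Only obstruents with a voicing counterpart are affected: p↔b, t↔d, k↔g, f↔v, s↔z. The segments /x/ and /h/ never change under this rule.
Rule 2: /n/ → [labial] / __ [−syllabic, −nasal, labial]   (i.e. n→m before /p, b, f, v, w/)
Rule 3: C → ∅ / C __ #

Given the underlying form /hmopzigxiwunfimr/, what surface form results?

hmobzikxiwumfim

Rule 1 (regressive voicing assimilation): /p/ precedes the voiced obstruent /z/, so it voices to [b] by assimilation. /g/ precedes the voiceless obstruent /x/, so it devoices to [k] by assimilation. /hmopzigxiwunfimr/ → hmobzikxiwunfimr.
Rule 2 (nasal place assimilation): /n/ precedes the labial consonant /f/, so it assimilates in place to [m]. /hmobzikxiwunfimr/ → hmobzikxiwumfimr.
Rule 3 (final cluster simplification): /r/ is the second consonant of a word-final cluster /mr/, so it deletes. /hmobzikxiwumfimr/ → hmobzikxiwumfim.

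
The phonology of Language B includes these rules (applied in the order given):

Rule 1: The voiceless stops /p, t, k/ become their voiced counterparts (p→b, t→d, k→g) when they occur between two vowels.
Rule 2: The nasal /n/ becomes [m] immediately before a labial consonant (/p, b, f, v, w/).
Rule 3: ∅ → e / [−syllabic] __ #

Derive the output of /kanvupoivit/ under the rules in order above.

Rule 1 (intervocalic voicing): /p/ is a voiceless stop between vowels /u/ and /o/, so it voices to [b]. /kanvupoivit/ → kanvuboivit.
Rule 2 (nasal place assimilation): /n/ precedes the labial consonant /v/, so it assimilates in place to [m]. /kanvuboivit/ → kamvuboivit.
Rule 3 (final e-epenthesis): the form ends in the consonant /t/, so [e] is inserted word-finally. /kamvuboivit/ → kamvuboivite.

kamvuboivite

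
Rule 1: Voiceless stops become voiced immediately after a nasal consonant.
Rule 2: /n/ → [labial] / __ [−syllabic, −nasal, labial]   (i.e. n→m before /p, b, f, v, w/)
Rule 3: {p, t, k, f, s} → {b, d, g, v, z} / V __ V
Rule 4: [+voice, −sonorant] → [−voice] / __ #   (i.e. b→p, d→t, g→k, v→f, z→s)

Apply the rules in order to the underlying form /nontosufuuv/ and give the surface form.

nondozuvuuf

Rule 1 (post-nasal voicing): /t/ is a voiceless stop immediately after the nasal /n/, so it voices to [d]. /nontosufuuv/ → nondosufuuv.
Rule 2 (nasal place assimilation): no segment meets the environment; /nondosufuuv/ is unchanged.
Rule 3 (intervocalic voicing): /s/ is a voiceless obstruent between vowels /o/ and /u/, so it voices to [z]. /f/ is a voiceless obstruent between vowels /u/ and /u/, so it voices to [v]. /nondosufuuv/ → nondozuvuuv.
Rule 4 (final devoicing): /v/ is a voiced obstruent in word-final position, so it devoices to [f]. /nondozuvuuv/ → nondozuvuuf.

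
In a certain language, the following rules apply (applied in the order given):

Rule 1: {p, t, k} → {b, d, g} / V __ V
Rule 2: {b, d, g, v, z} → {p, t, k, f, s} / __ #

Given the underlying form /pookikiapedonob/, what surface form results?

Rule 1 (intervocalic voicing): /k/ is a voiceless stop between vowels /o/ and /i/, so it voices to [g]. /k/ is a voiceless stop between vowels /i/ and /i/, so it voices to [g]. /p/ is a voiceless stop between vowels /a/ and /e/, so it voices to [b]. /pookikiapedonob/ → poogigiabedonob.
Rule 2 (final devoicing): /b/ is a voiced obstruent in word-final position, so it devoices to [p]. /poogigiabedonob/ → poogigiabedonop.

poogigiabedonop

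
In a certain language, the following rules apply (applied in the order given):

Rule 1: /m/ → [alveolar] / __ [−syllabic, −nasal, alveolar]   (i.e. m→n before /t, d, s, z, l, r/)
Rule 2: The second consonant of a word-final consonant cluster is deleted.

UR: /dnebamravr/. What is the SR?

Rule 1 (nasal place assimilation): /m/ precedes the alveolar consonant /r/, so it assimilates in place to [n]. /dnebamravr/ → dnebanravr.
Rule 2 (final cluster simplification): /r/ is the second consonant of a word-final cluster /vr/, so it deletes. /dnebanravr/ → dnebanrav.

dnebanrav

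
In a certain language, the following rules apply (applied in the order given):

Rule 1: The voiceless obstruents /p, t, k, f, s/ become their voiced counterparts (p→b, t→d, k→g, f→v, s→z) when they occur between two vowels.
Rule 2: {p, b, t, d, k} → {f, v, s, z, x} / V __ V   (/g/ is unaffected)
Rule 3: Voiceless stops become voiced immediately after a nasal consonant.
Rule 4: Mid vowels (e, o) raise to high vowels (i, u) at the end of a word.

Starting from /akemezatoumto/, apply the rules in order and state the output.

agemezazoumdu

Rule 1 (intervocalic voicing): /k/ is a voiceless obstruent between vowels /a/ and /e/, so it voices to [g]. /t/ is a voiceless obstruent between vowels /a/ and /o/, so it voices to [d]. /akemezatoumto/ → agemezadoumto.
Rule 2 (intervocalic spirantization): /d/ is a stop between vowels /a/ and /o/, so it spirantizes to the fricative [z]. /agemezadoumto/ → agemezazoumto.
Rule 3 (post-nasal voicing): /t/ is a voiceless stop immediately after the nasal /m/, so it voices to [d]. /agemezazoumto/ → agemezazoumdo.
Rule 4 (final vowel raising): /o/ is a mid vowel in word-final position, so it raises to [u]. /agemezazoumdo/ → agemezazoumdu.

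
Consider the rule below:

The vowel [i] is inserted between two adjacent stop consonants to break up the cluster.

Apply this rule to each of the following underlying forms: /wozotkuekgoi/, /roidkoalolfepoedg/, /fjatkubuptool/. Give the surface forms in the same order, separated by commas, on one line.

/wozotkuekgoi/: /t/ and /k/ form a stop–stop cluster, so [i] is inserted between them. /k/ and /g/ form a stop–stop cluster, so [i] is inserted between them. → [wozotikuekigoi].
/roidkoalolfepoedg/: /d/ and /k/ form a stop–stop cluster, so [i] is inserted between them. /d/ and /g/ form a stop–stop cluster, so [i] is inserted between them. → [roidikoalolfepoedig].
/fjatkubuptool/: /t/ and /k/ form a stop–stop cluster, so [i] is inserted between them. /p/ and /t/ form a stop–stop cluster, so [i] is inserted between them. → [fjatikubupitool].

wozotikuekigoi, roidikoalolfepoedig, fjatikubupitool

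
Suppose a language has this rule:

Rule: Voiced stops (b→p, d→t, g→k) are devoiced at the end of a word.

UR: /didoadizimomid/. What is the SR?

didoadizimomit

/d/ is a voiced stop in word-final position, so it devoices to [t].
Surface form: [didoadizimomit].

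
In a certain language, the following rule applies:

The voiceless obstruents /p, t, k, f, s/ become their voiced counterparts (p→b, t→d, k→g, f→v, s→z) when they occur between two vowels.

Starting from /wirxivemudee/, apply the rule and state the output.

wirxivemudee

No segment of /wirxivemudee/ meets the structural description of the rule, so the form surfaces unchanged.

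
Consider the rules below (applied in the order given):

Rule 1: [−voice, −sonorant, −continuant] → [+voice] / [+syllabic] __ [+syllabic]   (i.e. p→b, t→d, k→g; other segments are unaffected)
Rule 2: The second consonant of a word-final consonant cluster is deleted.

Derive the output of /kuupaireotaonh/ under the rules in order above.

Rule 1 (intervocalic voicing): /p/ is a voiceless stop between vowels /u/ and /a/, so it voices to [b]. /t/ is a voiceless stop between vowels /o/ and /a/, so it voices to [d]. /kuupaireotaonh/ → kuubaireodaonh.
Rule 2 (final cluster simplification): /h/ is the second consonant of a word-final cluster /nh/, so it deletes. /kuubaireodaonh/ → kuubaireodaon.

kuubaireodaon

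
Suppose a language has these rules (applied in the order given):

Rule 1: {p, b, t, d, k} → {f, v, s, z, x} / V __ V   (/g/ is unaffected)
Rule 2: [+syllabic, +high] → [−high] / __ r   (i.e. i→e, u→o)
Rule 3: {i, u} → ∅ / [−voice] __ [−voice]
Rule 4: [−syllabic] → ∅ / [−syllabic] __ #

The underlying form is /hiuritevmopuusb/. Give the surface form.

Rule 1 (intervocalic spirantization): /t/ is a stop between vowels /i/ and /e/, so it spirantizes to the fricative [s]. /p/ is a stop between vowels /o/ and /u/, so it spirantizes to the fricative [f]. /hiuritevmopuusb/ → hiurisevmofuusb.
Rule 2 (pre-rhotic lowering): /u/ is a high vowel immediately before /r/, so it lowers to [o]. /hiurisevmofuusb/ → hiorisevmofuusb.
Rule 3 (high vowel syncope): no segment meets the environment; /hiorisevmofuusb/ is unchanged.
Rule 4 (final cluster simplification): /b/ is the second consonant of a word-final cluster /sb/, so it deletes. /hiorisevmofuusb/ → hiorisevmofuus.

hiorisevmofuus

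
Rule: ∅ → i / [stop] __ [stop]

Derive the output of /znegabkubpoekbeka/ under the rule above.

/b/ and /k/ form a stop–stop cluster, so [i] is inserted between them.
/b/ and /p/ form a stop–stop cluster, so [i] is inserted between them.
/k/ and /b/ form a stop–stop cluster, so [i] is inserted between them.
Surface form: [znegabikubipoekibeka].

znegabikubipoekibeka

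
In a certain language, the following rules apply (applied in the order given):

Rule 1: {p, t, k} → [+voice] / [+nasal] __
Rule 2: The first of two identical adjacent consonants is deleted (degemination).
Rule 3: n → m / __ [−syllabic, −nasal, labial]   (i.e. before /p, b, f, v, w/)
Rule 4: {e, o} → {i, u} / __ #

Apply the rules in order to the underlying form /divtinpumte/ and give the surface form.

divtimbumdi

Rule 1 (post-nasal voicing): /p/ is a voiceless stop immediately after the nasal /n/, so it voices to [b]. /t/ is a voiceless stop immediately after the nasal /m/, so it voices to [d]. /divtinpumte/ → divtinbumde.
Rule 2 (degemination): no segment meets the environment; /divtinbumde/ is unchanged.
Rule 3 (nasal place assimilation): /n/ precedes the labial consonant /b/, so it assimilates in place to [m]. /divtinbumde/ → divtimbumde.
Rule 4 (final vowel raising): /e/ is a mid vowel in word-final position, so it raises to [i]. /divtimbumde/ → divtimbumdi.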